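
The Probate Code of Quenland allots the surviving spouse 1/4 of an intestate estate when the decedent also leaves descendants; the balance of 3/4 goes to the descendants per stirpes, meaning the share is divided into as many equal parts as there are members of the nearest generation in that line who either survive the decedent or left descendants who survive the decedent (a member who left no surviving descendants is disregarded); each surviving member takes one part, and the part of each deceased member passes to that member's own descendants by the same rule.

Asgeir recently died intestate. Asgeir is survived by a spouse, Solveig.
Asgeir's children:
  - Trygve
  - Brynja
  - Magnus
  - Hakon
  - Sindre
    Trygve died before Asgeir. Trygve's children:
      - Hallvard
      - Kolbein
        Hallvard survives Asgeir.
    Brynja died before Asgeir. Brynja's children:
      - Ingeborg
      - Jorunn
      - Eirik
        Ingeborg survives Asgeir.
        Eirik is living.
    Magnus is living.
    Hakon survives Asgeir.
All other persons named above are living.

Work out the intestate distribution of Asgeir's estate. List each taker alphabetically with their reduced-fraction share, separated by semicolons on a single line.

Eirik 1/20; Hakon 3/20; Hallvard 3/40; Ingeborg 1/20; Jorunn 1/20; Kolbein 3/40; Magnus 3/20; Sindre 3/20; Solveig 1/4

Solveig, as surviving spouse, takes 1/4.
The remaining 3/4 passes to Asgeir's descendants per stirpes.
The 3/4 is divided into 5 equal shares of 3/20 among Trygve, Brynja, Magnus, Hakon, Sindre.
Trygve predeceased; the 3/20 allotted to Trygve's branch passes to Trygve's issue by representation.
The 3/20 is divided into 2 equal shares of 3/40 among Hallvard, Kolbein.
Hallvard is living and takes 3/40.
Kolbein is living and takes 3/40.
Brynja predeceased; the 3/20 allotted to Brynja's branch passes to Brynja's issue by representation.
The 3/20 is divided into 3 equal shares of 1/20 among Ingeborg, Jorunn, Eirik.
Ingeborg is living and takes 1/20.
Jorunn is living and takes 1/20.
Eirik is living and takes 1/20.
Magnus is living and takes 3/20.
Hakon is living and takes 3/20.
Sindre is living and takes 3/20.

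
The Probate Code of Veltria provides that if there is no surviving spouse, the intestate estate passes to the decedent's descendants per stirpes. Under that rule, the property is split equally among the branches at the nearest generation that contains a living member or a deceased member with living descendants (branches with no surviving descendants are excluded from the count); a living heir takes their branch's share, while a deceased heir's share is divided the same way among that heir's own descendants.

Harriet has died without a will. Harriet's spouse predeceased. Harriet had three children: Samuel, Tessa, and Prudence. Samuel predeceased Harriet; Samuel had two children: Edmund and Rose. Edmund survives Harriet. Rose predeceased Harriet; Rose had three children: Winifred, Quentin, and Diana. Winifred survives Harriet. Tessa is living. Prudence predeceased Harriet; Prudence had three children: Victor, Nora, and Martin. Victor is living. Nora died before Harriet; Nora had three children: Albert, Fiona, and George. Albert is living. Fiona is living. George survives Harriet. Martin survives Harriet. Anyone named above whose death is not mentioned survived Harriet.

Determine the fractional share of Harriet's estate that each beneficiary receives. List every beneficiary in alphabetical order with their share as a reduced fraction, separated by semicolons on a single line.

There is no surviving spouse, so the entire estate passes to Harriet's descendants per stirpes.
The estate is divided into 3 equal shares of 1/3 among Samuel, Tessa, Prudence.
Samuel predeceased; the 1/3 allotted to Samuel's branch passes to Samuel's issue by representation.
The 1/3 is divided into 2 equal shares of 1/6 among Edmund, Rose.
Edmund is living and takes 1/6.
Rose predeceased; the 1/6 allotted to Rose's branch passes to Rose's issue by representation.
The 1/6 is divided into 3 equal shares of 1/18 among Winifred, Quentin, Diana.
Winifred is living and takes 1/18.
Quentin is living and takes 1/18.
Diana is living and takes 1/18.
Tessa is living and takes 1/3.
Prudence predeceased; the 1/3 allotted to Prudence's branch passes to Prudence's issue by representation.
The 1/3 is divided into 3 equal shares of 1/9 among Victor, Nora, Martin.
Victor is living and takes 1/9.
Nora predeceased; the 1/9 allotted to Nora's branch passes to Nora's issue by representation.
The 1/9 is divided into 3 equal shares of 1/27 among Albert, Fiona, George.
Albert is living and takes 1/27.
Fiona is living and takes 1/27.
George is living and takes 1/27.
Martin is living and takes 1/9.

Albert 1/27; Diana 1/18; Edmund 1/6; Fiona 1/27; George 1/27; Martin 1/9; Quentin 1/18; Tessa 1/3; Victor 1/9; Winifred 1/18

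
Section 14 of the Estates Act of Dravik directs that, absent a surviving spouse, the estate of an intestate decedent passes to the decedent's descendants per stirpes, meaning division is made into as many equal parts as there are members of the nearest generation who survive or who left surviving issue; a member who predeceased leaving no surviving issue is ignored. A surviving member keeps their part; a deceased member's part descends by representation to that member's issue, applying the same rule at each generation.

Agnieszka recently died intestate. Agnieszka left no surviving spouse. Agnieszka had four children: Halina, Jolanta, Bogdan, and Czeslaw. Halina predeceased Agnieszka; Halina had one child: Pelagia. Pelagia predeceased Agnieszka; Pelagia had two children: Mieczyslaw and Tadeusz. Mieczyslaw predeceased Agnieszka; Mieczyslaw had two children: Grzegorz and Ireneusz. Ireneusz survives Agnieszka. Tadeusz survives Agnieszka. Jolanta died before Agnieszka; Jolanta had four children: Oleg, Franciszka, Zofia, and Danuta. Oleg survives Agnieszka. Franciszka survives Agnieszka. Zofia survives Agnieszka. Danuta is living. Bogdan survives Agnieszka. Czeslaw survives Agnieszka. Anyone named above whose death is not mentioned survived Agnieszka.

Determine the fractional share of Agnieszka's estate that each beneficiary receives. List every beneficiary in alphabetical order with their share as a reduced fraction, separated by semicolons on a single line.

There is no surviving spouse, so the entire estate passes to Agnieszka's descendants per stirpes.
The estate is divided into 4 equal shares of 1/4 among Halina, Jolanta, Bogdan, Czeslaw.
Halina predeceased; the 1/4 allotted to Halina's branch passes to Halina's issue by representation.
Pelagia's line is the sole branch at this level, so the full 1/4 passes to Pelagia's issue by representation.
The 1/4 is divided into 2 equal shares of 1/8 among Mieczyslaw, Tadeusz.
Mieczyslaw predeceased; the 1/8 allotted to Mieczyslaw's branch passes to Mieczyslaw's issue by representation.
The 1/8 is divided into 2 equal shares of 1/16 among Grzegorz, Ireneusz.
Grzegorz is living and takes 1/16.
Ireneusz is living and takes 1/16.
Tadeusz is living and takes 1/8.
Jolanta predeceased; the 1/4 allotted to Jolanta's branch passes to Jolanta's issue by representation.
The 1/4 is divided into 4 equal shares of 1/16 among Oleg, Franciszka, Zofia, Danuta.
Oleg is living and takes 1/16.
Franciszka is living and takes 1/16.
Zofia is living and takes 1/16.
Danuta is living and takes 1/16.
Bogdan is living and takes 1/4.
Czeslaw is living and takes 1/4.

Bogdan 1/4; Czeslaw 1/4; Danuta 1/16; Franciszka 1/16; Grzegorz 1/16; Ireneusz 1/16; Oleg 1/16; Tadeusz 1/8; Zofia 1/16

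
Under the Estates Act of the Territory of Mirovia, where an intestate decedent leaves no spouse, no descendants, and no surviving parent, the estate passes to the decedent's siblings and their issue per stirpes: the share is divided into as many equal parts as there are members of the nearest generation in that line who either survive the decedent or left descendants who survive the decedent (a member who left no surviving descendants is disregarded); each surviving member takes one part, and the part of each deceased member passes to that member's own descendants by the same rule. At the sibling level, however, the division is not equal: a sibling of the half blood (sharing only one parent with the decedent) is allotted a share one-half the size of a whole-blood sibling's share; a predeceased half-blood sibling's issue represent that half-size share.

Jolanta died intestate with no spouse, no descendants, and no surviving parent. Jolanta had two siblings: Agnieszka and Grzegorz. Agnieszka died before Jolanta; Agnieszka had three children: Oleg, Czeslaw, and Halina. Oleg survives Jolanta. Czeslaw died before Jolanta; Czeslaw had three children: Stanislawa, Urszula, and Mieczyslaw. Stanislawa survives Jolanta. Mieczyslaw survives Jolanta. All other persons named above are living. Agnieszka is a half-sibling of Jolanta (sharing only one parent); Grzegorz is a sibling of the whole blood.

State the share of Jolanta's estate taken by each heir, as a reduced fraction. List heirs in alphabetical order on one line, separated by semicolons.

No spouse, descendants, or parent survives, so the estate passes to Jolanta's siblings per stirpes.
Half-blood siblings count for one-half the weight of whole-blood siblings at the initial division.
Dividing 1 in proportion to weights (total weight 3/2): Agnieszka (weight 1/2) → 1/3; Grzegorz (weight 1) → 2/3.
Agnieszka predeceased; the 1/3 allotted to Agnieszka's branch passes to Agnieszka's issue by representation.
The 1/3 is divided into 3 equal shares of 1/9 among Oleg, Czeslaw, Halina.
Oleg is living and takes 1/9.
Czeslaw predeceased; the 1/9 allotted to Czeslaw's branch passes to Czeslaw's issue by representation.
The 1/9 is divided into 3 equal shares of 1/27 among Stanislawa, Urszula, Mieczyslaw.
Stanislawa is living and takes 1/27.
Urszula is living and takes 1/27.
Mieczyslaw is living and takes 1/27.
Halina is living and takes 1/9.
Grzegorz is living and takes 2/3.

Grzegorz 2/3; Halina 1/9; Mieczyslaw 1/27; Oleg 1/9; Stanislawa 1/27; Urszula 1/27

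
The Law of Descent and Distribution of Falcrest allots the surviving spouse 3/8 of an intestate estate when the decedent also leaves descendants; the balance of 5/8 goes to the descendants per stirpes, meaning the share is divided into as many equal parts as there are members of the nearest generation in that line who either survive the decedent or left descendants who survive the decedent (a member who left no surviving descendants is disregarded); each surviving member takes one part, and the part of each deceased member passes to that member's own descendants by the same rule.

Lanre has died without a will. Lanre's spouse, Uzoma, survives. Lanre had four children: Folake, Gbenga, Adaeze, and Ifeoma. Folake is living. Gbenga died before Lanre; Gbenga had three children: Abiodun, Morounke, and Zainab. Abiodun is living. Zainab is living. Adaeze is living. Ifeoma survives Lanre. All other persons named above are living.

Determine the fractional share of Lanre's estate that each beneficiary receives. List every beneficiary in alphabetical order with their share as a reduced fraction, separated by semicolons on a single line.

Abiodun 5/96; Adaeze 5/32; Folake 5/32; Ifeoma 5/32; Morounke 5/96; Uzoma 3/8; Zainab 5/96

Uzoma, as surviving spouse, takes 3/8.
The remaining 5/8 passes to Lanre's descendants per stirpes.
The 5/8 is divided into 4 equal shares of 5/32 among Folake, Gbenga, Adaeze, Ifeoma.
Folake is living and takes 5/32.
Gbenga predeceased; the 5/32 allotted to Gbenga's branch passes to Gbenga's issue by representation.
The 5/32 is divided into 3 equal shares of 5/96 among Abiodun, Morounke, Zainab.
Abiodun is living and takes 5/96.
Morounke is living and takes 5/96.
Zainab is living and takes 5/96.
Adaeze is living and takes 5/32.
Ifeoma is living and takes 5/32.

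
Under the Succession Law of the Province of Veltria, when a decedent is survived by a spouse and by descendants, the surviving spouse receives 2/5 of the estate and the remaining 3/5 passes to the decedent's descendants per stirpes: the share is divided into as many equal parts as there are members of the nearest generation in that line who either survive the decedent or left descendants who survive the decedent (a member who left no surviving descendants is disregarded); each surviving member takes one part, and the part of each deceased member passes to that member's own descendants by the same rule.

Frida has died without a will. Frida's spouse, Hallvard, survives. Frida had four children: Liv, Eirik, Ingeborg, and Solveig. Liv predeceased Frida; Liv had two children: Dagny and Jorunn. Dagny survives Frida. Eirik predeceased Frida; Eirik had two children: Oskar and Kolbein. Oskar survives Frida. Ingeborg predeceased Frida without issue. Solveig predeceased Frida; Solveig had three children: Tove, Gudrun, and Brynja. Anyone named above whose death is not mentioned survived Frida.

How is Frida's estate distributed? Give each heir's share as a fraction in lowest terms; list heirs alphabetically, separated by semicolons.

Hallvard, as surviving spouse, takes 2/5.
The remaining 3/5 passes to Frida's descendants per stirpes.
Ingeborg left no surviving issue, so that branch lapses and is disregarded.
The 3/5 is divided into 3 equal shares of 1/5 among Liv, Eirik, Solveig.
Liv predeceased; the 1/5 allotted to Liv's branch passes to Liv's issue by representation.
The 1/5 is divided into 2 equal shares of 1/10 among Dagny, Jorunn.
Dagny is living and takes 1/10.
Jorunn is living and takes 1/10.
Eirik predeceased; the 1/5 allotted to Eirik's branch passes to Eirik's issue by representation.
The 1/5 is divided into 2 equal shares of 1/10 among Oskar, Kolbein.
Oskar is living and takes 1/10.
Kolbein is living and takes 1/10.
Solveig predeceased; the 1/5 allotted to Solveig's branch passes to Solveig's issue by representation.
The 1/5 is divided into 3 equal shares of 1/15 among Tove, Gudrun, Brynja.
Tove is living and takes 1/15.
Gudrun is living and takes 1/15.
Brynja is living and takes 1/15.

Brynja 1/15; Dagny 1/10; Gudrun 1/15; Hallvard 2/5; Jorunn 1/10; Kolbein 1/10; Oskar 1/10; Tove 1/15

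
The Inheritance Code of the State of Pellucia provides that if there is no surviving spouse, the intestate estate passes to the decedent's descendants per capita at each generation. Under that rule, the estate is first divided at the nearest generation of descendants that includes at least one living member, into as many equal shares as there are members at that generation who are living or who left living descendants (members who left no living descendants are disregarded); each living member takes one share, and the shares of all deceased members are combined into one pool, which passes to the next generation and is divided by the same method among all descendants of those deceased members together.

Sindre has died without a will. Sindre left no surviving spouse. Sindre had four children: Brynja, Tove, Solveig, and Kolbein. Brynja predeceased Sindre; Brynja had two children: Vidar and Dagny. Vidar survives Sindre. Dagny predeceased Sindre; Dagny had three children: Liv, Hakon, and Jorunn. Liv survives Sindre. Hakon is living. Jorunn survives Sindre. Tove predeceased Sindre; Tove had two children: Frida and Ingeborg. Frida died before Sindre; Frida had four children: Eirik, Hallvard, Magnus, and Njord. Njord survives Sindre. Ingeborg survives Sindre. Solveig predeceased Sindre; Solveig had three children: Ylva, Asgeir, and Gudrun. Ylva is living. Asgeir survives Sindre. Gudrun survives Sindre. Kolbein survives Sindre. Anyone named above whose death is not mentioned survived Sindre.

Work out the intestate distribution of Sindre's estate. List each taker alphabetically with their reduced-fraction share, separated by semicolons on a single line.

Asgeir 3/28; Eirik 3/98; Gudrun 3/28; Hakon 3/98; Hallvard 3/98; Ingeborg 3/28; Jorunn 3/98; Kolbein 1/4; Liv 3/98; Magnus 3/98; Njord 3/98; Vidar 3/28; Ylva 3/28

There is no surviving spouse, so the entire estate passes to Sindre's descendants per capita at each generation.
At generation 1 (Brynja, Tove, Solveig, Kolbein) there are 4 shares of (1)/4 = 1/4 each.
Living: Kolbein — each takes 1/4.
Deceased: Brynja, Tove, and Solveig. Their combined 3/4 is pooled and carried to generation 2.
At generation 2 (Vidar, Dagny, Frida, Ingeborg, Ylva, Asgeir, Gudrun) there are 7 shares of (3/4)/7 = 3/28 each.
Living: Vidar, Ingeborg, Ylva, Asgeir, and Gudrun — each takes 3/28.
Deceased: Dagny and Frida. Their combined 3/14 is pooled and carried to generation 3.
At generation 3 (Liv, Hakon, Jorunn, Eirik, Hallvard, Magnus, Njord) there are 7 shares of (3/14)/7 = 3/98 each.
Living: Liv, Hakon, Jorunn, Eirik, Hallvard, Magnus, and Njord — each takes 3/98.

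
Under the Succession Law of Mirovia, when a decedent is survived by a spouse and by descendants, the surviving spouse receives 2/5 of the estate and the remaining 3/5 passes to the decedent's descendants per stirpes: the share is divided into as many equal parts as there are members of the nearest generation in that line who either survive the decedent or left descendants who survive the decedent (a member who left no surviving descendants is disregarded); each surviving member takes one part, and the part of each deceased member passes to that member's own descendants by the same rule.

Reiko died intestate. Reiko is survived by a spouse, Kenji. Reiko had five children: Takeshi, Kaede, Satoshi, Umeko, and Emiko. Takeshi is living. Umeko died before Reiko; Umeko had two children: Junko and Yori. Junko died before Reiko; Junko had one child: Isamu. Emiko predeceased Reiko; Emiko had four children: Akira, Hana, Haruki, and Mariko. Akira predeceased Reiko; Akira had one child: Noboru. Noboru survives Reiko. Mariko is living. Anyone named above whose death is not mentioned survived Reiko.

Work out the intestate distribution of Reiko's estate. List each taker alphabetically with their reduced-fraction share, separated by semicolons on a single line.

Kenji, as surviving spouse, takes 2/5.
The remaining 3/5 passes to Reiko's descendants per stirpes.
The 3/5 is divided into 5 equal shares of 3/25 among Takeshi, Kaede, Satoshi, Umeko, Emiko.
Takeshi is living and takes 3/25.
Kaede is living and takes 3/25.
Satoshi is living and takes 3/25.
Umeko predeceased; the 3/25 allotted to Umeko's branch passes to Umeko's issue by representation.
The 3/25 is divided into 2 equal shares of 3/50 among Junko, Yori.
Junko predeceased; the 3/50 allotted to Junko's branch passes to Junko's issue by representation.
Isamu is the sole taker at this level and receives the full 3/50.
Yori is living and takes 3/50.
Emiko predeceased; the 3/25 allotted to Emiko's branch passes to Emiko's issue by representation.
The 3/25 is divided into 4 equal shares of 3/100 among Akira, Hana, Haruki, Mariko.
Akira predeceased; the 3/100 allotted to Akira's branch passes to Akira's issue by representation.
Noboru is the sole taker at this level and receives the full 3/100.
Hana is living and takes 3/100.
Haruki is living and takes 3/100.
Mariko is living and takes 3/100.

Hana 3/100; Haruki 3/100; Isamu 3/50; Kaede 3/25; Kenji 2/5; Mariko 3/100; Noboru 3/100; Satoshi 3/25; Takeshi 3/25; Yori 3/50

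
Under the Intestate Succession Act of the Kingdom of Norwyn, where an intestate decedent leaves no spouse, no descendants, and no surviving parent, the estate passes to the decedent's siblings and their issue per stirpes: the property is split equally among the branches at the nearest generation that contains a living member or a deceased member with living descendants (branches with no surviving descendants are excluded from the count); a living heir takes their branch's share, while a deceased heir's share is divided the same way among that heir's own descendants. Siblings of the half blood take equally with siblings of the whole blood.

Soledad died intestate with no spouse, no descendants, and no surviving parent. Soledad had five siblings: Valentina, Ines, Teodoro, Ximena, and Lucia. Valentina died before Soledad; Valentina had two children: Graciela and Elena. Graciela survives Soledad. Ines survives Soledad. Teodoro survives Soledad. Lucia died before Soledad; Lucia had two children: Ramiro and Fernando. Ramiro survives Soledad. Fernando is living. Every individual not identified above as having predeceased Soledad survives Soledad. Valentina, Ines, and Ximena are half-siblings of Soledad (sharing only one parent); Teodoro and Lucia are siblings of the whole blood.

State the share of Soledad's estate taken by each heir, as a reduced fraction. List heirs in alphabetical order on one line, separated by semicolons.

Elena 1/10; Fernando 1/10; Graciela 1/10; Ines 1/5; Ramiro 1/10; Teodoro 1/5; Ximena 1/5

No spouse, descendants, or parent survives, so the estate passes to Soledad's siblings per stirpes.
Half-blood and whole-blood siblings take equally under the stated rule.
The estate is divided into 5 equal shares of 1/5 among Valentina, Ines, Teodoro, Ximena, Lucia.
Valentina predeceased; the 1/5 allotted to Valentina's branch passes to Valentina's issue by representation.
The 1/5 is divided into 2 equal shares of 1/10 among Graciela, Elena.
Graciela is living and takes 1/10.
Elena is living and takes 1/10.
Ines is living and takes 1/5.
Teodoro is living and takes 1/5.
Ximena is living and takes 1/5.
Lucia predeceased; the 1/5 allotted to Lucia's branch passes to Lucia's issue by representation.
The 1/5 is divided into 2 equal shares of 1/10 among Ramiro, Fernando.
Ramiro is living and takes 1/10.
Fernando is living and takes 1/10.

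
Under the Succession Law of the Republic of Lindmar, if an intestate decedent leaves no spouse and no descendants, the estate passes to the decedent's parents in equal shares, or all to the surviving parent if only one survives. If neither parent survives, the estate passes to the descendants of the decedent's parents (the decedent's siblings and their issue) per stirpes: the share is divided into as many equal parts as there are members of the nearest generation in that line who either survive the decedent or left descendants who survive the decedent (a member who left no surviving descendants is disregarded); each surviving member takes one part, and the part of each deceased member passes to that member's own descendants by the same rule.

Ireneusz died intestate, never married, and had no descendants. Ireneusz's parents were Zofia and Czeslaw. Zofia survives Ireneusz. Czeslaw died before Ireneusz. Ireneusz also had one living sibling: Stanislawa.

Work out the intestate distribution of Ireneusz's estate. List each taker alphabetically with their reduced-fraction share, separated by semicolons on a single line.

Zofia 1

Only one parent, Zofia, survives, so Zofia takes the entire estate. The siblings take nothing because a surviving parent has priority.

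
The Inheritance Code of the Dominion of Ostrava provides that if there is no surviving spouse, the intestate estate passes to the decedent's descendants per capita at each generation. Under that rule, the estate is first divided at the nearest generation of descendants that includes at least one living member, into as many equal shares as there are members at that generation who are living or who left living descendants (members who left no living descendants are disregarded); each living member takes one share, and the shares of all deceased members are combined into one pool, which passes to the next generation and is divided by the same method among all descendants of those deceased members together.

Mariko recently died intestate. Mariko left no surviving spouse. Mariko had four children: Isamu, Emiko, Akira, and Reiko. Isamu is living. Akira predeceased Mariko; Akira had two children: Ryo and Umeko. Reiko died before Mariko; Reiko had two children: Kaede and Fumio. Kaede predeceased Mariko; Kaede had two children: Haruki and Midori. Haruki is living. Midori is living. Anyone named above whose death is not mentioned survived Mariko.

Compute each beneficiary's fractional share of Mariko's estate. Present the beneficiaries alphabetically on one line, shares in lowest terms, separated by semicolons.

There is no surviving spouse, so the entire estate passes to Mariko's descendants per capita at each generation.
At generation 1 (Isamu, Emiko, Akira, Reiko) there are 4 shares of (1)/4 = 1/4 each.
Living: Isamu and Emiko — each takes 1/4.
Deceased: Akira and Reiko. Their combined 1/2 is pooled and carried to generation 2.
At generation 2 (Ryo, Umeko, Kaede, Fumio) there are 4 shares of (1/2)/4 = 1/8 each.
Living: Ryo, Umeko, and Fumio — each takes 1/8.
Deceased: Kaede. That 1/8 share is carried to generation 3.
At generation 3 (Haruki, Midori) there are 2 shares of (1/8)/2 = 1/16 each.
Living: Haruki and Midori — each takes 1/16.

Emiko 1/4; Fumio 1/8; Haruki 1/16; Isamu 1/4; Midori 1/16; Ryo 1/8; Umeko 1/8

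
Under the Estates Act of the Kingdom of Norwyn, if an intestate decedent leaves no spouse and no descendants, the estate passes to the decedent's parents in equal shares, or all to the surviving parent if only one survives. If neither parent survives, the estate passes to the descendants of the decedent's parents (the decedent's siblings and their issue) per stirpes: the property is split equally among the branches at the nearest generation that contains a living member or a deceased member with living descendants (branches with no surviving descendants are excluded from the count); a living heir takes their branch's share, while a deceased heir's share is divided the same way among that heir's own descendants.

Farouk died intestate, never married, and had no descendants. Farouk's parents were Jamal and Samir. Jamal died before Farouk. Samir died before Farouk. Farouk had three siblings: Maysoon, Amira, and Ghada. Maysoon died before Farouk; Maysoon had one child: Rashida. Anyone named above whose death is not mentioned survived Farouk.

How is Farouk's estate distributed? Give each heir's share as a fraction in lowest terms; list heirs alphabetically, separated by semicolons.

Amira 1/3; Ghada 1/3; Rashida 1/3

Neither parent survives and there are no descendants, so the estate passes to Farouk's siblings and their issue per stirpes.
The estate is divided into 3 equal shares of 1/3 among Maysoon, Amira, Ghada.
Maysoon predeceased; the 1/3 allotted to Maysoon's branch passes to Maysoon's issue by representation.
Rashida is the sole taker at this level and receives the full 1/3.
Amira is living and takes 1/3.
Ghada is living and takes 1/3.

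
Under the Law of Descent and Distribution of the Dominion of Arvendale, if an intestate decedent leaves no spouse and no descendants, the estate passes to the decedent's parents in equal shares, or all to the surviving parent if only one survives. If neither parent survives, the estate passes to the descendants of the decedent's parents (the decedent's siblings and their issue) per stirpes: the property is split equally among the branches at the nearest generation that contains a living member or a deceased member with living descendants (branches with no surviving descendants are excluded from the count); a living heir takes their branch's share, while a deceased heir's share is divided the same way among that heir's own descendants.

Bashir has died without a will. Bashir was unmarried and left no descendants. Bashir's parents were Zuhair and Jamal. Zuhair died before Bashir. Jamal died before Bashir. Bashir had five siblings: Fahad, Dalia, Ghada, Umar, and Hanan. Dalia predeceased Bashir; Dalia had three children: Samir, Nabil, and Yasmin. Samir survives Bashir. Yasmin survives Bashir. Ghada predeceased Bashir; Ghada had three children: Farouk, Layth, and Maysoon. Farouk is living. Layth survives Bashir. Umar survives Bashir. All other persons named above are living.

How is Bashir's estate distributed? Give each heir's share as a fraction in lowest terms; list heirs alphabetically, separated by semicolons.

Neither parent survives and there are no descendants, so the estate passes to Bashir's siblings and their issue per stirpes.
The estate is divided into 5 equal shares of 1/5 among Fahad, Dalia, Ghada, Umar, Hanan.
Fahad is living and takes 1/5.
Dalia predeceased; the 1/5 allotted to Dalia's branch passes to Dalia's issue by representation.
The 1/5 is divided into 3 equal shares of 1/15 among Samir, Nabil, Yasmin.
Samir is living and takes 1/15.
Nabil is living and takes 1/15.
Yasmin is living and takes 1/15.
Ghada predeceased; the 1/5 allotted to Ghada's branch passes to Ghada's issue by representation.
The 1/5 is divided into 3 equal shares of 1/15 among Farouk, Layth, Maysoon.
Farouk is living and takes 1/15.
Layth is living and takes 1/15.
Maysoon is living and takes 1/15.
Umar is living and takes 1/5.
Hanan is living and takes 1/5.

Fahad 1/5; Farouk 1/15; Hanan 1/5; Layth 1/15; Maysoon 1/15; Nabil 1/15; Samir 1/15; Umar 1/5; Yasmin 1/15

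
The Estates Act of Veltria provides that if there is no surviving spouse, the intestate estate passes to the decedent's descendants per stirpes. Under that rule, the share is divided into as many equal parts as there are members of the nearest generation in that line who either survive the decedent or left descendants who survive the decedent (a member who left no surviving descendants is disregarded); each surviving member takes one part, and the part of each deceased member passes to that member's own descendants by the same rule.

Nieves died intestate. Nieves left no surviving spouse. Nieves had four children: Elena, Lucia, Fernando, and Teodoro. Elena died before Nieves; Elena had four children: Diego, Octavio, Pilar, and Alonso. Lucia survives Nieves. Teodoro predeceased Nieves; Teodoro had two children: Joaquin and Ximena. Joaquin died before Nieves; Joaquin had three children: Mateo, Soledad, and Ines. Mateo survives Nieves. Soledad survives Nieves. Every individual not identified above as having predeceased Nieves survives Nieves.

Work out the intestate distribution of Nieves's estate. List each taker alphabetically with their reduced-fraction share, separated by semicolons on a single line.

There is no surviving spouse, so the entire estate passes to Nieves's descendants per stirpes.
The estate is divided into 4 equal shares of 1/4 among Elena, Lucia, Fernando, Teodoro.
Elena predeceased; the 1/4 allotted to Elena's branch passes to Elena's issue by representation.
The 1/4 is divided into 4 equal shares of 1/16 among Diego, Octavio, Pilar, Alonso.
Diego is living and takes 1/16.
Octavio is living and takes 1/16.
Pilar is living and takes 1/16.
Alonso is living and takes 1/16.
Lucia is living and takes 1/4.
Fernando is living and takes 1/4.
Teodoro predeceased; the 1/4 allotted to Teodoro's branch passes to Teodoro's issue by representation.
The 1/4 is divided into 2 equal shares of 1/8 among Joaquin, Ximena.
Joaquin predeceased; the 1/8 allotted to Joaquin's branch passes to Joaquin's issue by representation.
The 1/8 is divided into 3 equal shares of 1/24 among Mateo, Soledad, Ines.
Mateo is living and takes 1/24.
Soledad is living and takes 1/24.
Ines is living and takes 1/24.
Ximena is living and takes 1/8.

Alonso 1/16; Diego 1/16; Fernando 1/4; Ines 1/24; Lucia 1/4; Mateo 1/24; Octavio 1/16; Pilar 1/16; Soledad 1/24; Ximena 1/8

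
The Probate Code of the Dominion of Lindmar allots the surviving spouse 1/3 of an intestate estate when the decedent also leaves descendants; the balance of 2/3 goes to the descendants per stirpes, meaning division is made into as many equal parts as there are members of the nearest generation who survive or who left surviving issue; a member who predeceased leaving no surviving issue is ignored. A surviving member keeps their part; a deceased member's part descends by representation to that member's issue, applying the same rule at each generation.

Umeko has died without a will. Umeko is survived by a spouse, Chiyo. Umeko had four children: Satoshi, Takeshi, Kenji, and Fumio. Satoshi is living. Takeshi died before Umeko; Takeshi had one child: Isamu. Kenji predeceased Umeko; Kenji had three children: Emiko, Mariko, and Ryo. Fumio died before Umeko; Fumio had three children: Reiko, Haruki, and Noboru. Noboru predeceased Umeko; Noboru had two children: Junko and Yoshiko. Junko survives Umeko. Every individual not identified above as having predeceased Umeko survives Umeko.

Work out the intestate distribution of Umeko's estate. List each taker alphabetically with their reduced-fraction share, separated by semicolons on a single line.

Chiyo 1/3; Emiko 1/18; Haruki 1/18; Isamu 1/6; Junko 1/36; Mariko 1/18; Reiko 1/18; Ryo 1/18; Satoshi 1/6; Yoshiko 1/36

Chiyo, as surviving spouse, takes 1/3.
The remaining 2/3 passes to Umeko's descendants per stirpes.
The 2/3 is divided into 4 equal shares of 1/6 among Satoshi, Takeshi, Kenji, Fumio.
Satoshi is living and takes 1/6.
Takeshi predeceased; the 1/6 allotted to Takeshi's branch passes to Takeshi's issue by representation.
Isamu is the sole taker at this level and receives the full 1/6.
Kenji predeceased; the 1/6 allotted to Kenji's branch passes to Kenji's issue by representation.
The 1/6 is divided into 3 equal shares of 1/18 among Emiko, Mariko, Ryo.
Emiko is living and takes 1/18.
Mariko is living and takes 1/18.
Ryo is living and takes 1/18.
Fumio predeceased; the 1/6 allotted to Fumio's branch passes to Fumio's issue by representation.
The 1/6 is divided into 3 equal shares of 1/18 among Reiko, Haruki, Noboru.
Reiko is living and takes 1/18.
Haruki is living and takes 1/18.
Noboru predeceased; the 1/18 allotted to Noboru's branch passes to Noboru's issue by representation.
The 1/18 is divided into 2 equal shares of 1/36 among Junko, Yoshiko.
Junko is living and takes 1/36.
Yoshiko is living and takes 1/36.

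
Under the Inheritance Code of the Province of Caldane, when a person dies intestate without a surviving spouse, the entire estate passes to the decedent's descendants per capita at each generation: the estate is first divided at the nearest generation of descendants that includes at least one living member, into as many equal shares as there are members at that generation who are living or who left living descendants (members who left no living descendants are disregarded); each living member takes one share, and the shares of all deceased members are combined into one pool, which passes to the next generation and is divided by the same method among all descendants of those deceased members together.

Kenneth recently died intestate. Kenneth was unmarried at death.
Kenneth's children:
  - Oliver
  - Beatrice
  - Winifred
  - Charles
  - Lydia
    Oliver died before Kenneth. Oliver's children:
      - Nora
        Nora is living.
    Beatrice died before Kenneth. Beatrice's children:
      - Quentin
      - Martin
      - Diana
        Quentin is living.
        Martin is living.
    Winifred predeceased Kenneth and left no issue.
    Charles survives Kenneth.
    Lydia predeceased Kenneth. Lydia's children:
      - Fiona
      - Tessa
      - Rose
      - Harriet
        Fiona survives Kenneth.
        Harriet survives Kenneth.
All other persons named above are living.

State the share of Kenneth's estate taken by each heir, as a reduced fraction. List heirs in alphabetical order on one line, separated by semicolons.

There is no surviving spouse, so the entire estate passes to Kenneth's descendants per capita at each generation.
At generation 1 (Oliver, Beatrice, Charles, Lydia) there are 4 shares of (1)/4 = 1/4 each.
Living: Charles — each takes 1/4.
Deceased: Oliver, Beatrice, and Lydia. Their combined 3/4 is pooled and carried to generation 2.
At generation 2 (Nora, Quentin, Martin, Diana, Fiona, Tessa, Rose, Harriet) there are 8 shares of (3/4)/8 = 3/32 each.
Living: Nora, Quentin, Martin, Diana, Fiona, Tessa, Rose, and Harriet — each takes 3/32.

Charles 1/4; Diana 3/32; Fiona 3/32; Harriet 3/32; Martin 3/32; Nora 3/32; Quentin 3/32; Rose 3/32; Tessa 3/32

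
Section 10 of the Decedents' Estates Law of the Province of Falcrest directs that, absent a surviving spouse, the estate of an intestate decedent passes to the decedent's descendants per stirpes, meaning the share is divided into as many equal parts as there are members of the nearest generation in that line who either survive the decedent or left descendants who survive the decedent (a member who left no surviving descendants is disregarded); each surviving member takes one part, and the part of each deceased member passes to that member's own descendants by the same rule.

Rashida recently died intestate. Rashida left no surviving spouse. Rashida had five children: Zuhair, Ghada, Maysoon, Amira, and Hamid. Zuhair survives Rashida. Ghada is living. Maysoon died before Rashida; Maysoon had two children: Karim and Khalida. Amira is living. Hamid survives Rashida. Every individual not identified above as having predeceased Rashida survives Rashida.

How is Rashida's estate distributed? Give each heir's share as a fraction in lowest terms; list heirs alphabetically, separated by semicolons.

Amira 1/5; Ghada 1/5; Hamid 1/5; Karim 1/10; Khalida 1/10; Zuhair 1/5

There is no surviving spouse, so the entire estate passes to Rashida's descendants per stirpes.
The estate is divided into 5 equal shares of 1/5 among Zuhair, Ghada, Maysoon, Amira, Hamid.
Zuhair is living and takes 1/5.
Ghada is living and takes 1/5.
Maysoon predeceased; the 1/5 allotted to Maysoon's branch passes to Maysoon's issue by representation.
The 1/5 is divided into 2 equal shares of 1/10 among Karim, Khalida.
Karim is living and takes 1/10.
Khalida is living and takes 1/10.
Amira is living and takes 1/5.
Hamid is living and takes 1/5.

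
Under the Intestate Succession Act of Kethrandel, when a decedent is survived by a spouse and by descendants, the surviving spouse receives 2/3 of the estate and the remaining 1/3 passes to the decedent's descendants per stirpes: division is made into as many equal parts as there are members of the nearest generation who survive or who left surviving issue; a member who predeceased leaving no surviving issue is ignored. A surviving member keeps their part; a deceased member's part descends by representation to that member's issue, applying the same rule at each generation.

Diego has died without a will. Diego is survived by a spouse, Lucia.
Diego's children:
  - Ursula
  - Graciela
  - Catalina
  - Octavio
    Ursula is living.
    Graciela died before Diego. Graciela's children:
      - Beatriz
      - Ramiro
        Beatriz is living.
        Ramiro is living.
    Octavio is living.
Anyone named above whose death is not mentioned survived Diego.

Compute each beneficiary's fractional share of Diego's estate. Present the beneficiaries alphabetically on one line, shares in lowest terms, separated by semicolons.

Beatriz 1/24; Catalina 1/12; Lucia 2/3; Octavio 1/12; Ramiro 1/24; Ursula 1/12

Lucia, as surviving spouse, takes 2/3.
The remaining 1/3 passes to Diego's descendants per stirpes.
The 1/3 is divided into 4 equal shares of 1/12 among Ursula, Graciela, Catalina, Octavio.
Ursula is living and takes 1/12.
Graciela predeceased; the 1/12 allotted to Graciela's branch passes to Graciela's issue by representation.
The 1/12 is divided into 2 equal shares of 1/24 among Beatriz, Ramiro.
Beatriz is living and takes 1/24.
Ramiro is living and takes 1/24.
Catalina is living and takes 1/12.
Octavio is living and takes 1/12.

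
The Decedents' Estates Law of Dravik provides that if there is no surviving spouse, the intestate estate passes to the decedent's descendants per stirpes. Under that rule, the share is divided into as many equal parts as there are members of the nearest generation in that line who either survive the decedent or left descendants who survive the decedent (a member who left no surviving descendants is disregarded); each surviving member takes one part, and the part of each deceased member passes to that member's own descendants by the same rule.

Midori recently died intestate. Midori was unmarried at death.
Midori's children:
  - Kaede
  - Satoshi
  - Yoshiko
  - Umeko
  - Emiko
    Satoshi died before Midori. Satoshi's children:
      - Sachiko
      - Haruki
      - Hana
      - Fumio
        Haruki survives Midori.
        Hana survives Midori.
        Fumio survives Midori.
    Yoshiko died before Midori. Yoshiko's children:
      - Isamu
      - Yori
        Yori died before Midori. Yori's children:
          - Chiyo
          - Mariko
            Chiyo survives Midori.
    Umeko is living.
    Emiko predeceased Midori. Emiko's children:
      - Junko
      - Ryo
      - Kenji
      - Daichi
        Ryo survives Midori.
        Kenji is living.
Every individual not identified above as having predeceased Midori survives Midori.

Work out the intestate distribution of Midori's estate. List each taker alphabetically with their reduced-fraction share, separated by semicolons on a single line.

There is no surviving spouse, so the entire estate passes to Midori's descendants per stirpes.
The estate is divided into 5 equal shares of 1/5 among Kaede, Satoshi, Yoshiko, Umeko, Emiko.
Kaede is living and takes 1/5.
Satoshi predeceased; the 1/5 allotted to Satoshi's branch passes to Satoshi's issue by representation.
The 1/5 is divided into 4 equal shares of 1/20 among Sachiko, Haruki, Hana, Fumio.
Sachiko is living and takes 1/20.
Haruki is living and takes 1/20.
Hana is living and takes 1/20.
Fumio is living and takes 1/20.
Yoshiko predeceased; the 1/5 allotted to Yoshiko's branch passes to Yoshiko's issue by representation.
The 1/5 is divided into 2 equal shares of 1/10 among Isamu, Yori.
Isamu is living and takes 1/10.
Yori predeceased; the 1/10 allotted to Yori's branch passes to Yori's issue by representation.
The 1/10 is divided into 2 equal shares of 1/20 among Chiyo, Mariko.
Chiyo is living and takes 1/20.
Mariko is living and takes 1/20.
Umeko is living and takes 1/5.
Emiko predeceased; the 1/5 allotted to Emiko's branch passes to Emiko's issue by representation.
The 1/5 is divided into 4 equal shares of 1/20 among Junko, Ryo, Kenji, Daichi.
Junko is living and takes 1/20.
Ryo is living and takes 1/20.
Kenji is living and takes 1/20.
Daichi is living and takes 1/20.

Chiyo 1/20; Daichi 1/20; Fumio 1/20; Hana 1/20; Haruki 1/20; Isamu 1/10; Junko 1/20; Kaede 1/5; Kenji 1/20; Mariko 1/20; Ryo 1/20; Sachiko 1/20; Umeko 1/5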